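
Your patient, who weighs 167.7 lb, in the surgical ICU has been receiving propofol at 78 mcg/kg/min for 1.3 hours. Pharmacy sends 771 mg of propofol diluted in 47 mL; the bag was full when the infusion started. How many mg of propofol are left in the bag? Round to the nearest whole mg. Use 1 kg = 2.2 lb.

Weight = 167.7 lb ÷ 2.2 lb/kg = 76.22727 kg
Dose = 78 mcg/kg/min × 76.22727 kg = 5945.727 mcg/min
5945.727 mcg/min × 60 min/hr = 356743.6 mcg/hr
Concentration = 771 mg ÷ 47 mL = 16.40426 mg/mL = 16404.26 mcg/mL
Rate = 356743.6 mcg/hr ÷ 16404.26 mcg/mL = 21.74702 mL/hr
Volume infused = 21.74702 mL/hr × 1.3 hr = 28.27112 mL
Volume remaining = 47 − 28.27112 = 18.72888 mL
Drug remaining = 18.72888 mL × 16404.26 mcg/mL = 307233.3 mcg = 307.2333 mg

307 mg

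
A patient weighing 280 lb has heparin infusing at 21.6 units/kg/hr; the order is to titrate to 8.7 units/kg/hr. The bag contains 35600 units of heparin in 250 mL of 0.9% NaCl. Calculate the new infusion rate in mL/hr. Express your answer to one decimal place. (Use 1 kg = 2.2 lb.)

Weight = 280 lb ÷ 2.2 lb/kg = 127.2727 kg
Dose = 8.7 units/kg/hr × 127.2727 kg = 1107.273 units/hr
Concentration = 35600 units ÷ 250 mL = 142.4 units/mL
Rate = 1107.273 units/hr ÷ 142.4 units/mL = 7.775792 mL/hr

7.8 mL/hr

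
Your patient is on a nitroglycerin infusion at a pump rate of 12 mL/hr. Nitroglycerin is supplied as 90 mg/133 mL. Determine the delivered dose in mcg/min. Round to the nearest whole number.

135 mcg/min

Concentration = 90 mg ÷ 133 mL = 0.6766917 mg/mL = 676.6917 mcg/mL
Drug rate = 12 mL/hr × 676.6917 mcg/mL = 8120.301 mcg/hr
8120.301 mcg/hr ÷ 60 min/hr = 135.3383 mcg/min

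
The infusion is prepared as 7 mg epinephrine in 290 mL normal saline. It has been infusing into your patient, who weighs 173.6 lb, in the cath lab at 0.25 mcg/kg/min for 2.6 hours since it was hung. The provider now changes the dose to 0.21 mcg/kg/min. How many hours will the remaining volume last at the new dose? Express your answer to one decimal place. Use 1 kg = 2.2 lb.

Initial rate:
Weight = 173.6 lb ÷ 2.2 lb/kg = 78.90909 kg
Dose = 0.25 mcg/kg/min × 78.90909 kg = 19.72727 mcg/min
19.72727 mcg/min × 60 min/hr = 1183.636 mcg/hr
Concentration = 7 mg ÷ 290 mL = 0.02413793 mg/mL = 24.13793 mcg/mL
Rate = 1183.636 mcg/hr ÷ 24.13793 mcg/mL = 49.03636 mL/hr
Volume infused so far = 49.03636 mL/hr × 2.6 hr = 127.4945 mL
Volume remaining = 290 − 127.4945 = 162.5055 mL
New rate:
Dose = 0.21 mcg/kg/min × 78.90909 kg = 16.57091 mcg/min
16.57091 mcg/min × 60 min/hr = 994.2545 mcg/hr
Rate = 994.2545 mcg/hr ÷ 24.13793 mcg/mL = 41.19055 mL/hr
Time remaining = 162.5055 mL ÷ 41.19055 mL/hr = 3.945212 hr

3.9 hours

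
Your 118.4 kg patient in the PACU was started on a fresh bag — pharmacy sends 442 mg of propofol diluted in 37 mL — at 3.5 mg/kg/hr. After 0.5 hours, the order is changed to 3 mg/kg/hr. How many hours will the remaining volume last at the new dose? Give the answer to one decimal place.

Initial rate:
Dose = 3.5 mg/kg/hr × 118.4 kg = 414.4 mg/hr
Concentration = 442 mg ÷ 37 mL = 11.94595 mg/mL
Rate = 414.4 mg/hr ÷ 11.94595 mg/mL = 34.68959 mL/hr
Volume infused so far = 34.68959 mL/hr × 0.5 hr = 17.3448 mL
Volume remaining = 37 − 17.3448 = 19.6552 mL
New rate:
Dose = 3 mg/kg/hr × 118.4 kg = 355.2 mg/hr
Rate = 355.2 mg/hr ÷ 11.94595 mg/mL = 29.73394 mL/hr
Time remaining = 19.6552 mL ÷ 29.73394 mL/hr = 0.661036 hr

0.7 hours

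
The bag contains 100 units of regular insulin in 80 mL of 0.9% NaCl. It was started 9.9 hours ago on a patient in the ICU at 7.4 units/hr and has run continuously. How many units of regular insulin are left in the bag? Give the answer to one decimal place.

26.7 units

Concentration = 100 units ÷ 80 mL = 1.25 units/mL
Rate = 7.4 units/hr ÷ 1.25 units/mL = 5.92 mL/hr
Volume infused = 5.92 mL/hr × 9.9 hr = 58.608 mL
Volume remaining = 80 − 58.608 = 21.392 mL
Drug remaining = 21.392 mL × 1.25 units/mL = 26.74 units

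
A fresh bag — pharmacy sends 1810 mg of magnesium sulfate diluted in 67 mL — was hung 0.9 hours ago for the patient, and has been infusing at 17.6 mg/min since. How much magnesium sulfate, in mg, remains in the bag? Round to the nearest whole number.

860 mg

17.6 mg/min × 60 min/hr = 1056 mg/hr
Concentration = 1810 mg ÷ 67 mL = 27.01493 mg/mL
Rate = 1056 mg/hr ÷ 27.01493 mg/mL = 39.0895 mL/hr
Volume infused = 39.0895 mL/hr × 0.9 hr = 35.18055 mL
Volume remaining = 67 − 35.18055 = 31.81945 mL
Drug remaining = 31.81945 mL × 27.01493 mg/mL = 859.6 mg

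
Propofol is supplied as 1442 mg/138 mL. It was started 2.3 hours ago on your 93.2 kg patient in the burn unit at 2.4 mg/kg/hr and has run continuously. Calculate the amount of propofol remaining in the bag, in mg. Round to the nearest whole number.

Dose = 2.4 mg/kg/hr × 93.2 kg = 223.68 mg/hr
Concentration = 1442 mg ÷ 138 mL = 10.44928 mg/mL
Rate = 223.68 mg/hr ÷ 10.44928 mg/mL = 21.40627 mL/hr
Volume infused = 21.40627 mL/hr × 2.3 hr = 49.23442 mL
Volume remaining = 138 − 49.23442 = 88.76558 mL
Drug remaining = 88.76558 mL × 10.44928 mg/mL = 927.536 mg

928 mg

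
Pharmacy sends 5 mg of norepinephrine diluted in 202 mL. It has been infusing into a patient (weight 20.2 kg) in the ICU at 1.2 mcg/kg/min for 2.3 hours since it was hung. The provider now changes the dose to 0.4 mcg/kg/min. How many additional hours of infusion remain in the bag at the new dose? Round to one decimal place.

3.4 hours

Initial rate:
Dose = 1.2 mcg/kg/min × 20.2 kg = 24.24 mcg/min
24.24 mcg/min × 60 min/hr = 1454.4 mcg/hr
Concentration = 5 mg ÷ 202 mL = 0.02475248 mg/mL = 24.75248 mcg/mL
Rate = 1454.4 mcg/hr ÷ 24.75248 mcg/mL = 58.75776 mL/hr
Volume infused so far = 58.75776 mL/hr × 2.3 hr = 135.1428 mL
Volume remaining = 202 − 135.1428 = 66.85715 mL
New rate:
Dose = 0.4 mcg/kg/min × 20.2 kg = 8.08 mcg/min
8.08 mcg/min × 60 min/hr = 484.8 mcg/hr
Rate = 484.8 mcg/hr ÷ 24.75248 mcg/mL = 19.58592 mL/hr
Time remaining = 66.85715 mL ÷ 19.58592 mL/hr = 3.413531 hr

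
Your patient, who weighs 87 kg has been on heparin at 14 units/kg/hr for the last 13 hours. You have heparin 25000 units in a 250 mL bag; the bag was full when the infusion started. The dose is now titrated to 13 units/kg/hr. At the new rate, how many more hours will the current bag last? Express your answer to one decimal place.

8.1 hours

Initial rate:
Dose = 14 units/kg/hr × 87 kg = 1218 units/hr
Concentration = 25000 units ÷ 250 mL = 100 units/mL
Rate = 1218 units/hr ÷ 100 units/mL = 12.18 mL/hr
Volume infused so far = 12.18 mL/hr × 13 hr = 158.34 mL
Volume remaining = 250 − 158.34 = 91.66 mL
New rate:
Dose = 13 units/kg/hr × 87 kg = 1131 units/hr
Rate = 1131 units/hr ÷ 100 units/mL = 11.31 mL/hr
Time remaining = 91.66 mL ÷ 11.31 mL/hr = 8.104332 hr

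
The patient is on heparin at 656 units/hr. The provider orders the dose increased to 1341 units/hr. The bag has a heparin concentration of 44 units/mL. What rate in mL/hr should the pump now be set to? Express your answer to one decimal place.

30.5 mL/hr

Rate = 1341 units/hr ÷ 44 units/mL = 30.47727 mL/hr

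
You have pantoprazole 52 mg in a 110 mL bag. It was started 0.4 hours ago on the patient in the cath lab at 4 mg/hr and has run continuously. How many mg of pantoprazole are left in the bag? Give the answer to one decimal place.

Concentration = 52 mg ÷ 110 mL = 0.4727273 mg/mL
Rate = 4 mg/hr ÷ 0.4727273 mg/mL = 8.461538 mL/hr
Volume infused = 8.461538 mL/hr × 0.4 hr = 3.384615 mL
Volume remaining = 110 − 3.384615 = 106.6154 mL
Drug remaining = 106.6154 mL × 0.4727273 mg/mL = 50.4 mg

50.4 mg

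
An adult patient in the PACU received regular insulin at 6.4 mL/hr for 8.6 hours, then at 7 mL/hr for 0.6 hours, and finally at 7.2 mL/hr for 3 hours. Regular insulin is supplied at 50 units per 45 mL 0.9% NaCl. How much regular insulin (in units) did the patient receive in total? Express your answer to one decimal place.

89.8 units

Concentration = 50 units ÷ 45 mL = 1.111111 units/mL
Stage 1: 6.4 mL/hr × 8.6 hr = 55.04 mL → 55.04 mL × 1.111111 units/mL = 61.15556 units
Stage 2: 7 mL/hr × 0.6 hr = 4.2 mL → 4.2 mL × 1.111111 units/mL = 4.666667 units
Stage 3: 7.2 mL/hr × 3 hr = 21.6 mL → 21.6 mL × 1.111111 units/mL = 24 units
Total = 61.15556 + 4.666667 + 24 = 89.82222 units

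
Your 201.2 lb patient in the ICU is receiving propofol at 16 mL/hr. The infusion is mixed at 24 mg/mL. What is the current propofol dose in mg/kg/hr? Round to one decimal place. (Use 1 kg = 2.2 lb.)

Weight = 201.2 lb ÷ 2.2 lb/kg = 91.45455 kg
Drug rate = 16 mL/hr × 24 mg/mL = 384 mg/hr
384 mg/hr ÷ 91.45455 kg = 4.198807 mg/kg/hr

4.2 mg/kg/hr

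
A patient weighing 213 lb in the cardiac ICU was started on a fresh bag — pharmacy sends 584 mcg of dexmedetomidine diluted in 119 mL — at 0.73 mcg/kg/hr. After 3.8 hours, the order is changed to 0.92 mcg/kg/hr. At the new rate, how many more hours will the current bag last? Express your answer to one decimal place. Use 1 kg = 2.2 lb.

3.5 hours

Initial rate:
Weight = 213 lb ÷ 2.2 lb/kg = 96.81818 kg
Dose = 0.73 mcg/kg/hr × 96.81818 kg = 70.67727 mcg/hr
Concentration = 584 mcg ÷ 119 mL = 4.907563 mcg/mL
Rate = 70.67727 mcg/hr ÷ 4.907563 mcg/mL = 14.4017 mL/hr
Volume infused so far = 14.4017 mL/hr × 3.8 hr = 54.72648 mL
Volume remaining = 119 − 54.72648 = 64.27352 mL
New rate:
Dose = 0.92 mcg/kg/hr × 96.81818 kg = 89.07273 mcg/hr
Rate = 89.07273 mcg/hr ÷ 4.907563 mcg/mL = 18.15009 mL/hr
Time remaining = 64.27352 mL ÷ 18.15009 mL/hr = 3.541223 hr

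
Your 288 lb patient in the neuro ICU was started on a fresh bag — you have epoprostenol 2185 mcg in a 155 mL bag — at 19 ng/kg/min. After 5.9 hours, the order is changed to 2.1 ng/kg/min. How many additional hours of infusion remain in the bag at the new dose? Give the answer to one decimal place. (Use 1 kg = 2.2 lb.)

Initial rate:
Weight = 288 lb ÷ 2.2 lb/kg = 130.9091 kg
Dose = 19 ng/kg/min × 130.9091 kg = 2487.273 ng/min
2487.273 ng/min × 60 min/hr = 149236.4 ng/hr
Concentration = 2185 mcg ÷ 155 mL = 14.09677 mcg/mL = 14096.77 ng/mL
Rate = 149236.4 ng/hr ÷ 14096.77 ng/mL = 10.58656 mL/hr
Volume infused so far = 10.58656 mL/hr × 5.9 hr = 62.46071 mL
Volume remaining = 155 − 62.46071 = 92.53929 mL
New rate:
Dose = 2.1 ng/kg/min × 130.9091 kg = 274.9091 ng/min
274.9091 ng/min × 60 min/hr = 16494.55 ng/hr
Rate = 16494.55 ng/hr ÷ 14096.77 ng/mL = 1.170094 mL/hr
Time remaining = 92.53929 mL ÷ 1.170094 mL/hr = 79.08708 hr

79.1 hours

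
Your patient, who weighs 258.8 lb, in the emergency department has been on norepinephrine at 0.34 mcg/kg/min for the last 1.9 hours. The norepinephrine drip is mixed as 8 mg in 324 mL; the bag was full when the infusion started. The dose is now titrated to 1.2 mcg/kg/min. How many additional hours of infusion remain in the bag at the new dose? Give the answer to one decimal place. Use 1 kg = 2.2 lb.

Initial rate:
Weight = 258.8 lb ÷ 2.2 lb/kg = 117.6364 kg
Dose = 0.34 mcg/kg/min × 117.6364 kg = 39.99636 mcg/min
39.99636 mcg/min × 60 min/hr = 2399.782 mcg/hr
Concentration = 8 mg ÷ 324 mL = 0.02469136 mg/mL = 24.69136 mcg/mL
Rate = 2399.782 mcg/hr ÷ 24.69136 mcg/mL = 97.19116 mL/hr
Volume infused so far = 97.19116 mL/hr × 1.9 hr = 184.6632 mL
Volume remaining = 324 − 184.6632 = 139.3368 mL
New rate:
Dose = 1.2 mcg/kg/min × 117.6364 kg = 141.1636 mcg/min
141.1636 mcg/min × 60 min/hr = 8469.818 mcg/hr
Rate = 8469.818 mcg/hr ÷ 24.69136 mcg/mL = 343.0276 mL/hr
Time remaining = 139.3368 mL ÷ 343.0276 mL/hr = 0.406197 hr

0.4 hours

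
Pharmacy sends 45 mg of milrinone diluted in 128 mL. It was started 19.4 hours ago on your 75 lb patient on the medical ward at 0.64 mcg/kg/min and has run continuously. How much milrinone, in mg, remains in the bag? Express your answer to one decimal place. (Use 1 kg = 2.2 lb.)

Weight = 75 lb ÷ 2.2 lb/kg = 34.09091 kg
Dose = 0.64 mcg/kg/min × 34.09091 kg = 21.81818 mcg/min
21.81818 mcg/min × 60 min/hr = 1309.091 mcg/hr
Concentration = 45 mg ÷ 128 mL = 0.3515625 mg/mL = 351.5625 mcg/mL
Rate = 1309.091 mcg/hr ÷ 351.5625 mcg/mL = 3.723636 mL/hr
Volume infused = 3.723636 mL/hr × 19.4 hr = 72.23855 mL
Volume remaining = 128 − 72.23855 = 55.76145 mL
Drug remaining = 55.76145 mL × 351.5625 mcg/mL = 19603.64 mcg = 19.60364 mg

19.6 mg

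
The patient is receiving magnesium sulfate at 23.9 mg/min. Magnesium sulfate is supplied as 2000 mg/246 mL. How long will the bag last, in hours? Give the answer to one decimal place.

1.4 hours

23.9 mg/min × 60 min/hr = 1434 mg/hr
Concentration = 2000 mg ÷ 246 mL = 8.130081 mg/mL
Rate = 1434 mg/hr ÷ 8.130081 mg/mL = 176.382 mL/hr
Duration = 246 mL ÷ 176.382 mL/hr = 1.3947 hr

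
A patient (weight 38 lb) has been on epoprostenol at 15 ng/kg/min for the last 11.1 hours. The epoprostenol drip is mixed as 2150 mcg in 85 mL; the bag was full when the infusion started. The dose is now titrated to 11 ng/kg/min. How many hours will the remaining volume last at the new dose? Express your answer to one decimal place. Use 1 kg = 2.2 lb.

Initial rate:
Weight = 38 lb ÷ 2.2 lb/kg = 17.27273 kg
Dose = 15 ng/kg/min × 17.27273 kg = 259.0909 ng/min
259.0909 ng/min × 60 min/hr = 15545.45 ng/hr
Concentration = 2150 mcg ÷ 85 mL = 25.29412 mcg/mL = 25294.12 ng/mL
Rate = 15545.45 ng/hr ÷ 25294.12 ng/mL = 0.6145877 mL/hr
Volume infused so far = 0.6145877 mL/hr × 11.1 hr = 6.821924 mL
Volume remaining = 85 − 6.821924 = 78.17808 mL
New rate:
Dose = 11 ng/kg/min × 17.27273 kg = 190 ng/min
190 ng/min × 60 min/hr = 11400 ng/hr
Rate = 11400 ng/hr ÷ 25294.12 ng/mL = 0.4506977 mL/hr
Time remaining = 78.17808 mL ÷ 0.4506977 mL/hr = 173.4601 hr

173.5 hours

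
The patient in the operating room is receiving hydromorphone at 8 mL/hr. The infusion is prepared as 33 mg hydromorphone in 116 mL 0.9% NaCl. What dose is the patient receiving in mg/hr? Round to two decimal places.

2.28 mg/hr

Concentration = 33 mg ÷ 116 mL = 0.2844828 mg/mL
Drug rate = 8 mL/hr × 0.2844828 mg/mL = 2.275862 mg/hr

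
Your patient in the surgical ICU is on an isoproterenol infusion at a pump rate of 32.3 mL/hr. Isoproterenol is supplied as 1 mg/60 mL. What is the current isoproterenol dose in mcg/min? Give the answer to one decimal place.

Concentration = 1 mg ÷ 60 mL = 0.01666667 mg/mL = 16.66667 mcg/mL
Drug rate = 32.3 mL/hr × 16.66667 mcg/mL = 538.3333 mcg/hr
538.3333 mcg/hr ÷ 60 min/hr = 8.972222 mcg/min

9.0 mcg/min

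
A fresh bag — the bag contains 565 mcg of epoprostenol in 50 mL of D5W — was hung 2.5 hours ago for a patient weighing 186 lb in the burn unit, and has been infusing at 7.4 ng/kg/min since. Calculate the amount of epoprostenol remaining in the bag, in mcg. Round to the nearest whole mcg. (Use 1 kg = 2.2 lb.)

Weight = 186 lb ÷ 2.2 lb/kg = 84.54545 kg
Dose = 7.4 ng/kg/min × 84.54545 kg = 625.6364 ng/min
625.6364 ng/min × 60 min/hr = 37538.18 ng/hr
Concentration = 565 mcg ÷ 50 mL = 11.3 mcg/mL = 11300 ng/mL
Rate = 37538.18 ng/hr ÷ 11300 ng/mL = 3.321963 mL/hr
Volume infused = 3.321963 mL/hr × 2.5 hr = 8.304907 mL
Volume remaining = 50 − 8.304907 = 41.69509 mL
Drug remaining = 41.69509 mL × 11300 ng/mL = 471154.5 ng = 471.1545 mcg

471 mcg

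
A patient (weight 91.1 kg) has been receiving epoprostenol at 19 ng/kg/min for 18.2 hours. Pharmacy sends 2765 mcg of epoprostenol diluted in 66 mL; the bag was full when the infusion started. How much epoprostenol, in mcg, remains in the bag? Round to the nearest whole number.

875 mcg

Dose = 19 ng/kg/min × 91.1 kg = 1730.9 ng/min
1730.9 ng/min × 60 min/hr = 103854 ng/hr
Concentration = 2765 mcg ÷ 66 mL = 41.89394 mcg/mL = 41893.94 ng/mL
Rate = 103854 ng/hr ÷ 41893.94 ng/mL = 2.478974 mL/hr
Volume infused = 2.478974 mL/hr × 18.2 hr = 45.11733 mL
Volume remaining = 66 − 45.11733 = 20.88267 mL
Drug remaining = 20.88267 mL × 41893.94 ng/mL = 874857.2 ng = 874.8572 mcg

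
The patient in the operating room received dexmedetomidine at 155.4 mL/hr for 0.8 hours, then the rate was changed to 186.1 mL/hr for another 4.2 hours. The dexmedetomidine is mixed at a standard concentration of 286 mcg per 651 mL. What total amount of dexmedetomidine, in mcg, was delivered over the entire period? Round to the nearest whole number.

Concentration = 286 mcg ÷ 651 mL = 0.4393241 mcg/mL
Stage 1: 155.4 mL/hr × 0.8 hr = 124.32 mL → 124.32 mL × 0.4393241 mcg/mL = 54.61677 mcg
Stage 2: 186.1 mL/hr × 4.2 hr = 781.62 mL → 781.62 mL × 0.4393241 mcg/mL = 343.3845 mcg
Total = 54.61677 + 343.3845 = 398.0013 mcg

398 mcg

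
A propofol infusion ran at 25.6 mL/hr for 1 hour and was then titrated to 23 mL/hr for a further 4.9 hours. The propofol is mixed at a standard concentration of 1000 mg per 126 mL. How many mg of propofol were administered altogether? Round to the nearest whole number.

1098 mg

Concentration = 1000 mg ÷ 126 mL = 7.936508 mg/mL
Stage 1: 25.6 mL/hr × 1 hr = 25.6 mL → 25.6 mL × 7.936508 mg/mL = 203.1746 mg
Stage 2: 23 mL/hr × 4.9 hr = 112.7 mL → 112.7 mL × 7.936508 mg/mL = 894.4444 mg
Total = 203.1746 + 894.4444 = 1097.619 mg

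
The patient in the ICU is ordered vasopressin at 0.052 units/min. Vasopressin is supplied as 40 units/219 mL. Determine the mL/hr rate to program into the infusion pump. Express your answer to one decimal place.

0.052 units/min × 60 min/hr = 3.12 units/hr
Concentration = 40 units ÷ 219 mL = 0.1826484 units/mL
Rate = 3.12 units/hr ÷ 0.1826484 units/mL = 17.082 mL/hr

17.1 mL/hr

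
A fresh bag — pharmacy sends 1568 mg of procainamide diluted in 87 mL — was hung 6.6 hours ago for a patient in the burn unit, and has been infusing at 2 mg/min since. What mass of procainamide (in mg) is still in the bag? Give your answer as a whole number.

2 mg/min × 60 min/hr = 120 mg/hr
Concentration = 1568 mg ÷ 87 mL = 18.02299 mg/mL
Rate = 120 mg/hr ÷ 18.02299 mg/mL = 6.658163 mL/hr
Volume infused = 6.658163 mL/hr × 6.6 hr = 43.94388 mL
Volume remaining = 87 − 43.94388 = 43.05612 mL
Drug remaining = 43.05612 mL × 18.02299 mg/mL = 776 mg

776 mg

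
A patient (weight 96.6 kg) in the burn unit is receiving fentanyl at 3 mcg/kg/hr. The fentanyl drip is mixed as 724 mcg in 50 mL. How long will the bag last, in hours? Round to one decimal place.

2.5 hours

Dose = 3 mcg/kg/hr × 96.6 kg = 289.8 mcg/hr
Concentration = 724 mcg ÷ 50 mL = 14.48 mcg/mL
Rate = 289.8 mcg/hr ÷ 14.48 mcg/mL = 20.01381 mL/hr
Duration = 50 mL ÷ 20.01381 mL/hr = 2.498275 hr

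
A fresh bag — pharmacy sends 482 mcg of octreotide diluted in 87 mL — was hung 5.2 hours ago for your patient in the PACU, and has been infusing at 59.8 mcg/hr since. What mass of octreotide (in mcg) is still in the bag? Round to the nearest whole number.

171 mcg

Concentration = 482 mcg ÷ 87 mL = 5.54023 mcg/mL
Rate = 59.8 mcg/hr ÷ 5.54023 mcg/mL = 10.79378 mL/hr
Volume infused = 10.79378 mL/hr × 5.2 hr = 56.12763 mL
Volume remaining = 87 − 56.12763 = 30.87237 mL
Drug remaining = 30.87237 mL × 5.54023 mcg/mL = 171.04 mcg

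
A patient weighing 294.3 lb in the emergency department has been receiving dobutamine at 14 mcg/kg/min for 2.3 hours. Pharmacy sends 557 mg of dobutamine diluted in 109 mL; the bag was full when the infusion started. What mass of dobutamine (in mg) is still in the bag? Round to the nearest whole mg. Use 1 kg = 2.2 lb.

Weight = 294.3 lb ÷ 2.2 lb/kg = 133.7727 kg
Dose = 14 mcg/kg/min × 133.7727 kg = 1872.818 mcg/min
1872.818 mcg/min × 60 min/hr = 112369.1 mcg/hr
Concentration = 557 mg ÷ 109 mL = 5.110092 mg/mL = 5110.092 mcg/mL
Rate = 112369.1 mcg/hr ÷ 5110.092 mcg/mL = 21.98964 mL/hr
Volume infused = 21.98964 mL/hr × 2.3 hr = 50.57618 mL
Volume remaining = 109 − 50.57618 = 58.42382 mL
Drug remaining = 58.42382 mL × 5110.092 mcg/mL = 298551.1 mcg = 298.5511 mg

299 mg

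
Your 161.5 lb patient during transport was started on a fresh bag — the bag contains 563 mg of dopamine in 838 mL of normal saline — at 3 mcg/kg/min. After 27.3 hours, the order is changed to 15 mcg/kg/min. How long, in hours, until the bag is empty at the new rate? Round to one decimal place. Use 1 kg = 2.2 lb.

3.1 hours

Initial rate:
Weight = 161.5 lb ÷ 2.2 lb/kg = 73.40909 kg
Dose = 3 mcg/kg/min × 73.40909 kg = 220.2273 mcg/min
220.2273 mcg/min × 60 min/hr = 13213.64 mcg/hr
Concentration = 563 mg ÷ 838 mL = 0.6718377 mg/mL = 671.8377 mcg/mL
Rate = 13213.64 mcg/hr ÷ 671.8377 mcg/mL = 19.6679 mL/hr
Volume infused so far = 19.6679 mL/hr × 27.3 hr = 536.9336 mL
Volume remaining = 838 − 536.9336 = 301.0664 mL
New rate:
Dose = 15 mcg/kg/min × 73.40909 kg = 1101.136 mcg/min
1101.136 mcg/min × 60 min/hr = 66068.18 mcg/hr
Rate = 66068.18 mcg/hr ÷ 671.8377 mcg/mL = 98.3395 mL/hr
Time remaining = 301.0664 mL ÷ 98.3395 mL/hr = 3.0615 hr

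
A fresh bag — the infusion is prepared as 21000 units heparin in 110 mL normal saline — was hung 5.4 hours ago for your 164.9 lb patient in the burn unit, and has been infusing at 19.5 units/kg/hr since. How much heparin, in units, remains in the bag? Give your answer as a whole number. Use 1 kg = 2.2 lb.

13107 units

Weight = 164.9 lb ÷ 2.2 lb/kg = 74.95455 kg
Dose = 19.5 units/kg/hr × 74.95455 kg = 1461.614 units/hr
Concentration = 21000 units ÷ 110 mL = 190.9091 units/mL
Rate = 1461.614 units/hr ÷ 190.9091 units/mL = 7.656071 mL/hr
Volume infused = 7.656071 mL/hr × 5.4 hr = 41.34279 mL
Volume remaining = 110 − 41.34279 = 68.65721 mL
Drug remaining = 68.65721 mL × 190.9091 units/mL = 13107.29 units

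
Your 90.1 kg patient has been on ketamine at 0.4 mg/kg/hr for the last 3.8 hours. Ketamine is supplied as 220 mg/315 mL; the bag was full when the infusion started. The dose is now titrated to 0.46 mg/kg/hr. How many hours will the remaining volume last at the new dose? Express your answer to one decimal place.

2.0 hours

Initial rate:
Dose = 0.4 mg/kg/hr × 90.1 kg = 36.04 mg/hr
Concentration = 220 mg ÷ 315 mL = 0.6984127 mg/mL
Rate = 36.04 mg/hr ÷ 0.6984127 mg/mL = 51.60273 mL/hr
Volume infused so far = 51.60273 mL/hr × 3.8 hr = 196.0904 mL
Volume remaining = 315 − 196.0904 = 118.9096 mL
New rate:
Dose = 0.46 mg/kg/hr × 90.1 kg = 41.446 mg/hr
Rate = 41.446 mg/hr ÷ 0.6984127 mg/mL = 59.34314 mL/hr
Time remaining = 118.9096 mL ÷ 59.34314 mL/hr = 2.003764 hr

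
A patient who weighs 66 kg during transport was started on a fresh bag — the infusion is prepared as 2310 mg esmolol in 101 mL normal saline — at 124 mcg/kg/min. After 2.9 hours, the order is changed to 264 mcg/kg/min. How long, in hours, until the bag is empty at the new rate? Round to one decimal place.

0.8 hours

Initial rate:
Dose = 124 mcg/kg/min × 66 kg = 8184 mcg/min
8184 mcg/min × 60 min/hr = 491040 mcg/hr
Concentration = 2310 mg ÷ 101 mL = 22.87129 mg/mL = 22871.29 mcg/mL
Rate = 491040 mcg/hr ÷ 22871.29 mcg/mL = 21.46971 mL/hr
Volume infused so far = 21.46971 mL/hr × 2.9 hr = 62.26217 mL
Volume remaining = 101 − 62.26217 = 38.73783 mL
New rate:
Dose = 264 mcg/kg/min × 66 kg = 17424 mcg/min
17424 mcg/min × 60 min/hr = 1045440 mcg/hr
Rate = 1045440 mcg/hr ÷ 22871.29 mcg/mL = 45.70971 mL/hr
Time remaining = 38.73783 mL ÷ 45.70971 mL/hr = 0.8474747 hr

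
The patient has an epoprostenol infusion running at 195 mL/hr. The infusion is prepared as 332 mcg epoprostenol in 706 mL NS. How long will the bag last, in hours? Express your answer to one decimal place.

Duration = 706 mL ÷ 195 mL/hr = 3.620513 hr

3.6 hours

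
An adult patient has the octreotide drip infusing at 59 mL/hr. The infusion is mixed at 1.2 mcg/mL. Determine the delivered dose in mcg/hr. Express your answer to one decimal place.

70.8 mcg/hr

Drug rate = 59 mL/hr × 1.2 mcg/mL = 70.8 mcg/hr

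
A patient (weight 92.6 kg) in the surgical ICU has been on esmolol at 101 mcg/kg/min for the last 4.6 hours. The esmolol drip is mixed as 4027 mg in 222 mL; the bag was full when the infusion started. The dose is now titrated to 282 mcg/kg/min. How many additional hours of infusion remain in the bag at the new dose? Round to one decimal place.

0.9 hours

Initial rate:
Dose = 101 mcg/kg/min × 92.6 kg = 9352.6 mcg/min
9352.6 mcg/min × 60 min/hr = 561156 mcg/hr
Concentration = 4027 mg ÷ 222 mL = 18.13964 mg/mL = 18139.64 mcg/mL
Rate = 561156 mcg/hr ÷ 18139.64 mcg/mL = 30.93534 mL/hr
Volume infused so far = 30.93534 mL/hr × 4.6 hr = 142.3026 mL
Volume remaining = 222 − 142.3026 = 79.69742 mL
New rate:
Dose = 282 mcg/kg/min × 92.6 kg = 26113.2 mcg/min
26113.2 mcg/min × 60 min/hr = 1566792 mcg/hr
Rate = 1566792 mcg/hr ÷ 18139.64 mcg/mL = 86.37393 mL/hr
Time remaining = 79.69742 mL ÷ 86.37393 mL/hr = 0.9227022 hr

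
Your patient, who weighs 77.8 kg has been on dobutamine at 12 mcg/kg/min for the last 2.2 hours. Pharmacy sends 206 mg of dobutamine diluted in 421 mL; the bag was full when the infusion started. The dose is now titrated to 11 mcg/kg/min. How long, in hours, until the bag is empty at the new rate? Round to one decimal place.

1.6 hours

Initial rate:
Dose = 12 mcg/kg/min × 77.8 kg = 933.6 mcg/min
933.6 mcg/min × 60 min/hr = 56016 mcg/hr
Concentration = 206 mg ÷ 421 mL = 0.4893112 mg/mL = 489.3112 mcg/mL
Rate = 56016 mcg/hr ÷ 489.3112 mcg/mL = 114.4793 mL/hr
Volume infused so far = 114.4793 mL/hr × 2.2 hr = 251.8545 mL
Volume remaining = 421 − 251.8545 = 169.1455 mL
New rate:
Dose = 11 mcg/kg/min × 77.8 kg = 855.8 mcg/min
855.8 mcg/min × 60 min/hr = 51348 mcg/hr
Rate = 51348 mcg/hr ÷ 489.3112 mcg/mL = 104.9394 mL/hr
Time remaining = 169.1455 mL ÷ 104.9394 mL/hr = 1.611841 hr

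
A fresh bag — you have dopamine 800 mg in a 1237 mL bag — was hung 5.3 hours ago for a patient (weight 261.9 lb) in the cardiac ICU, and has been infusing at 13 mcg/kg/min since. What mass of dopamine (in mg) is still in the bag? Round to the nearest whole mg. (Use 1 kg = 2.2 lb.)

Weight = 261.9 lb ÷ 2.2 lb/kg = 119.0455 kg
Dose = 13 mcg/kg/min × 119.0455 kg = 1547.591 mcg/min
1547.591 mcg/min × 60 min/hr = 92855.45 mcg/hr
Concentration = 800 mg ÷ 1237 mL = 0.6467259 mg/mL = 646.7259 mcg/mL
Rate = 92855.45 mcg/hr ÷ 646.7259 mcg/mL = 143.5777 mL/hr
Volume infused = 143.5777 mL/hr × 5.3 hr = 760.9621 mL
Volume remaining = 1237 − 760.9621 = 476.0379 mL
Drug remaining = 476.0379 mL × 646.7259 mcg/mL = 307866.1 mcg = 307.8661 mg

308 mg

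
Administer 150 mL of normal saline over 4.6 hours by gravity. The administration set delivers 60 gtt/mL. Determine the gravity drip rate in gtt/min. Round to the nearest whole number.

150 mL ÷ (4.6 hr × 60 = 276 min) = 0.5434783 mL/min
0.5434783 mL/min × 60 gtt/mL = 32.6087 gtt/min

33 gtt/min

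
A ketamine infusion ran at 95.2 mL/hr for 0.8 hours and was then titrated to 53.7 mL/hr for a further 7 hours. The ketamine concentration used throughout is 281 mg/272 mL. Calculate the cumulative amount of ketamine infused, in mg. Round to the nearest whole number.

467 mg

Concentration = 281 mg ÷ 272 mL = 1.033088 mg/mL
Stage 1: 95.2 mL/hr × 0.8 hr = 76.16 mL → 76.16 mL × 1.033088 mg/mL = 78.68 mg
Stage 2: 53.7 mL/hr × 7 hr = 375.9 mL → 375.9 mL × 1.033088 mg/mL = 388.3379 mg
Total = 78.68 + 388.3379 = 467.0179 mg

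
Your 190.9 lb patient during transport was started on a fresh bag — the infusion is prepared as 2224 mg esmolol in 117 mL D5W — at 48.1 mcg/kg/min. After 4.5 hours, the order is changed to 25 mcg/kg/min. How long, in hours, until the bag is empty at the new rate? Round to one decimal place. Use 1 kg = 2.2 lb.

Initial rate:
Weight = 190.9 lb ÷ 2.2 lb/kg = 86.77273 kg
Dose = 48.1 mcg/kg/min × 86.77273 kg = 4173.768 mcg/min
4173.768 mcg/min × 60 min/hr = 250426.1 mcg/hr
Concentration = 2224 mg ÷ 117 mL = 19.00855 mg/mL = 19008.55 mcg/mL
Rate = 250426.1 mcg/hr ÷ 19008.55 mcg/mL = 13.17439 mL/hr
Volume infused so far = 13.17439 mL/hr × 4.5 hr = 59.28477 mL
Volume remaining = 117 − 59.28477 = 57.71523 mL
New rate:
Dose = 25 mcg/kg/min × 86.77273 kg = 2169.318 mcg/min
2169.318 mcg/min × 60 min/hr = 130159.1 mcg/hr
Rate = 130159.1 mcg/hr ÷ 19008.55 mcg/mL = 6.847398 mL/hr
Time remaining = 57.71523 mL ÷ 6.847398 mL/hr = 8.428782 hr

8.4 hours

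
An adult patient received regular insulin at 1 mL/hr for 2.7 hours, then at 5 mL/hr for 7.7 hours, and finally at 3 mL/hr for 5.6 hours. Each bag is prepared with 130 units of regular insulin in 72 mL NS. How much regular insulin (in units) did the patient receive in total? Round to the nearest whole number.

Concentration = 130 units ÷ 72 mL = 1.805556 units/mL
Stage 1: 1 mL/hr × 2.7 hr = 2.7 mL → 2.7 mL × 1.805556 units/mL = 4.875 units
Stage 2: 5 mL/hr × 7.7 hr = 38.5 mL → 38.5 mL × 1.805556 units/mL = 69.51389 units
Stage 3: 3 mL/hr × 5.6 hr = 16.8 mL → 16.8 mL × 1.805556 units/mL = 30.33333 units
Total = 4.875 + 69.51389 + 30.33333 = 104.7222 units

105 units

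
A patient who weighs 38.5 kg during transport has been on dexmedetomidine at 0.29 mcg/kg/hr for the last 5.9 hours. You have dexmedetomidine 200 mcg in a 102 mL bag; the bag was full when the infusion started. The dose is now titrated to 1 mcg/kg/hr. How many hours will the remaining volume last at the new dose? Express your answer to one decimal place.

Initial rate:
Dose = 0.29 mcg/kg/hr × 38.5 kg = 11.165 mcg/hr
Concentration = 200 mcg ÷ 102 mL = 1.960784 mcg/mL
Rate = 11.165 mcg/hr ÷ 1.960784 mcg/mL = 5.69415 mL/hr
Volume infused so far = 5.69415 mL/hr × 5.9 hr = 33.59548 mL
Volume remaining = 102 − 33.59548 = 68.40452 mL
New rate:
Dose = 1 mcg/kg/hr × 38.5 kg = 38.5 mcg/hr
Rate = 38.5 mcg/hr ÷ 1.960784 mcg/mL = 19.635 mL/hr
Time remaining = 68.40452 mL ÷ 19.635 mL/hr = 3.483805 hr

3.5 hours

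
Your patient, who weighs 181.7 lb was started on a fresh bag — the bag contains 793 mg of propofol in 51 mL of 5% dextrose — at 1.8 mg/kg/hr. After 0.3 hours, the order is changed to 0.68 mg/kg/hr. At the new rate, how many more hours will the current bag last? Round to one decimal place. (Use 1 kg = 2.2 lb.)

Initial rate:
Weight = 181.7 lb ÷ 2.2 lb/kg = 82.59091 kg
Dose = 1.8 mg/kg/hr × 82.59091 kg = 148.6636 mg/hr
Concentration = 793 mg ÷ 51 mL = 15.54902 mg/mL
Rate = 148.6636 mg/hr ÷ 15.54902 mg/mL = 9.560965 mL/hr
Volume infused so far = 9.560965 mL/hr × 0.3 hr = 2.86829 mL
Volume remaining = 51 − 2.86829 = 48.13171 mL
New rate:
Dose = 0.68 mg/kg/hr × 82.59091 kg = 56.16182 mg/hr
Rate = 56.16182 mg/hr ÷ 15.54902 mg/mL = 3.61192 mL/hr
Time remaining = 48.13171 mL ÷ 3.61192 mL/hr = 13.3258 hr

13.3 hours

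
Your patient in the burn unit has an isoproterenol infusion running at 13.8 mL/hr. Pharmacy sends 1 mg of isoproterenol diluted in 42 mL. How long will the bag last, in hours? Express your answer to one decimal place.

Duration = 42 mL ÷ 13.8 mL/hr = 3.043478 hr

3.0 hours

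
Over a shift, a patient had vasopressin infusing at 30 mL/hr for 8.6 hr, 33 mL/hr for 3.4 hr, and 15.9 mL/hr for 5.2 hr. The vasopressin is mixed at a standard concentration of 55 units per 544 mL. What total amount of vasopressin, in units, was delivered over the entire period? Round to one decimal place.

Concentration = 55 units ÷ 544 mL = 0.1011029 units/mL
Stage 1: 30 mL/hr × 8.6 hr = 258 mL → 258 mL × 0.1011029 units/mL = 26.08456 units
Stage 2: 33 mL/hr × 3.4 hr = 112.2 mL → 112.2 mL × 0.1011029 units/mL = 11.34375 units
Stage 3: 15.9 mL/hr × 5.2 hr = 82.68 mL → 82.68 mL × 0.1011029 units/mL = 8.359191 units
Total = 26.08456 + 11.34375 + 8.359191 = 45.7875 units

45.8 units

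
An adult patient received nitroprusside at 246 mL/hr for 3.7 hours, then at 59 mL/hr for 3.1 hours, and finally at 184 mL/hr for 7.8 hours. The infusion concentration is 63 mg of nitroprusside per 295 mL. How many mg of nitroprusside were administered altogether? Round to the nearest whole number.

540 mg

Concentration = 63 mg ÷ 295 mL = 0.2135593 mg/mL
Stage 1: 246 mL/hr × 3.7 hr = 910.2 mL → 910.2 mL × 0.2135593 mg/mL = 194.3817 mg
Stage 2: 59 mL/hr × 3.1 hr = 182.9 mL → 182.9 mL × 0.2135593 mg/mL = 39.06 mg
Stage 3: 184 mL/hr × 7.8 hr = 1435.2 mL → 1435.2 mL × 0.2135593 mg/mL = 306.5003 mg
Total = 194.3817 + 39.06 + 306.5003 = 539.942 mg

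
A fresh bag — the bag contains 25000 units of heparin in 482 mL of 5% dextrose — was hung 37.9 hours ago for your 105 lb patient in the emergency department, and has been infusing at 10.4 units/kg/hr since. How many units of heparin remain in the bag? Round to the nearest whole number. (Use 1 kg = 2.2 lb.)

Weight = 105 lb ÷ 2.2 lb/kg = 47.72727 kg
Dose = 10.4 units/kg/hr × 47.72727 kg = 496.3636 units/hr
Concentration = 25000 units ÷ 482 mL = 51.86722 units/mL
Rate = 496.3636 units/hr ÷ 51.86722 units/mL = 9.569891 mL/hr
Volume infused = 9.569891 mL/hr × 37.9 hr = 362.6989 mL
Volume remaining = 482 − 362.6989 = 119.3011 mL
Drug remaining = 119.3011 mL × 51.86722 units/mL = 6187.818 units

6188 units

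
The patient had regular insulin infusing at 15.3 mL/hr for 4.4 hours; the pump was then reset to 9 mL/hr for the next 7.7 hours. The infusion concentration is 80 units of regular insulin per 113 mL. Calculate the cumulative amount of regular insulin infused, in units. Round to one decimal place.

96.7 units

Concentration = 80 units ÷ 113 mL = 0.7079646 units/mL
Stage 1: 15.3 mL/hr × 4.4 hr = 67.32 mL → 67.32 mL × 0.7079646 units/mL = 47.66018 units
Stage 2: 9 mL/hr × 7.7 hr = 69.3 mL → 69.3 mL × 0.7079646 units/mL = 49.06195 units
Total = 47.66018 + 49.06195 = 96.72212 units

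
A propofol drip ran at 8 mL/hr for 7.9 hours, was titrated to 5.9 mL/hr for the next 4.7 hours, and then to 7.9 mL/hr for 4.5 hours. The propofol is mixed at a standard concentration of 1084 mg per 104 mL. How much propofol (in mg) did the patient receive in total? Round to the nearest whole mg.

1318 mg

Concentration = 1084 mg ÷ 104 mL = 10.42308 mg/mL
Stage 1: 8 mL/hr × 7.9 hr = 63.2 mL → 63.2 mL × 10.42308 mg/mL = 658.7385 mg
Stage 2: 5.9 mL/hr × 4.7 hr = 27.73 mL → 27.73 mL × 10.42308 mg/mL = 289.0319 mg
Stage 3: 7.9 mL/hr × 4.5 hr = 35.55 mL → 35.55 mL × 10.42308 mg/mL = 370.5404 mg
Total = 658.7385 + 289.0319 + 370.5404 = 1318.311 mg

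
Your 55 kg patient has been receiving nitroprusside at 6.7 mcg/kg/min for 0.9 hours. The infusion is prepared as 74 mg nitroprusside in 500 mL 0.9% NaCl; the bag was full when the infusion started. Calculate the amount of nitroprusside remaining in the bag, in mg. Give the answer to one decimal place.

Dose = 6.7 mcg/kg/min × 55 kg = 368.5 mcg/min
368.5 mcg/min × 60 min/hr = 22110 mcg/hr
Concentration = 74 mg ÷ 500 mL = 0.148 mg/mL = 148 mcg/mL
Rate = 22110 mcg/hr ÷ 148 mcg/mL = 149.3919 mL/hr
Volume infused = 149.3919 mL/hr × 0.9 hr = 134.4527 mL
Volume remaining = 500 − 134.4527 = 365.5473 mL
Drug remaining = 365.5473 mL × 148 mcg/mL = 54101 mcg = 54.101 mg

54.1 mg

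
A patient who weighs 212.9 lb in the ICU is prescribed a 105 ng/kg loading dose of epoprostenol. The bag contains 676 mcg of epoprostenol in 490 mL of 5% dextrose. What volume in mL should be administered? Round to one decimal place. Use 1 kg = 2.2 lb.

Weight = 212.9 lb ÷ 2.2 lb/kg = 96.77273 kg
Dose = 105 ng/kg × 96.77273 kg = 10161.14 ng
Concentration = 676 mcg ÷ 490 mL = 1.379592 mcg/mL = 1379.592 ng/mL
Volume = 10161.14 ng ÷ 1379.592 ng/mL = 7.365321 mL

7.4 mL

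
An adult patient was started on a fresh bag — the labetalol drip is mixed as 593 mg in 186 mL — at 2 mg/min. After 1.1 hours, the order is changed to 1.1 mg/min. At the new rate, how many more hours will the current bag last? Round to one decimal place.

Initial rate:
2 mg/min × 60 min/hr = 120 mg/hr
Concentration = 593 mg ÷ 186 mL = 3.188172 mg/mL
Rate = 120 mg/hr ÷ 3.188172 mg/mL = 37.63912 mL/hr
Volume infused so far = 37.63912 mL/hr × 1.1 hr = 41.40304 mL
Volume remaining = 186 − 41.40304 = 144.597 mL
New rate:
1.1 mg/min × 60 min/hr = 66 mg/hr
Rate = 66 mg/hr ÷ 3.188172 mg/mL = 20.70152 mL/hr
Time remaining = 144.597 mL ÷ 20.70152 mL/hr = 6.984848 hr

7.0 hours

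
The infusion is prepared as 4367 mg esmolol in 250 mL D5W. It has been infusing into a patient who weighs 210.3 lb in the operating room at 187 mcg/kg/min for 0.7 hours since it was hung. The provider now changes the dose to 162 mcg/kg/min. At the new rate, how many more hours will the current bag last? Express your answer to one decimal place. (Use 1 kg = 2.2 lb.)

3.9 hours

Initial rate:
Weight = 210.3 lb ÷ 2.2 lb/kg = 95.59091 kg
Dose = 187 mcg/kg/min × 95.59091 kg = 17875.5 mcg/min
17875.5 mcg/min × 60 min/hr = 1072530 mcg/hr
Concentration = 4367 mg ÷ 250 mL = 17.468 mg/mL = 17468 mcg/mL
Rate = 1072530 mcg/hr ÷ 17468 mcg/mL = 61.3997 mL/hr
Volume infused so far = 61.3997 mL/hr × 0.7 hr = 42.97979 mL
Volume remaining = 250 − 42.97979 = 207.0202 mL
New rate:
Dose = 162 mcg/kg/min × 95.59091 kg = 15485.73 mcg/min
15485.73 mcg/min × 60 min/hr = 929143.6 mcg/hr
Rate = 929143.6 mcg/hr ÷ 17468 mcg/mL = 53.19119 mL/hr
Time remaining = 207.0202 mL ÷ 53.19119 mL/hr = 3.892002 hr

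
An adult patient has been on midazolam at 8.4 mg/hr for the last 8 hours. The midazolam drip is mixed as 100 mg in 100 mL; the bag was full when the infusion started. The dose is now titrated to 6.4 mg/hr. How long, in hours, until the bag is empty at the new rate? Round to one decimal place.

Initial rate:
Concentration = 100 mg ÷ 100 mL = 1 mg/mL
Rate = 8.4 mg/hr ÷ 1 mg/mL = 8.4 mL/hr
Volume infused so far = 8.4 mL/hr × 8 hr = 67.2 mL
Volume remaining = 100 − 67.2 = 32.8 mL
New rate:
Rate = 6.4 mg/hr ÷ 1 mg/mL = 6.4 mL/hr
Time remaining = 32.8 mL ÷ 6.4 mL/hr = 5.125 hr

5.1 hours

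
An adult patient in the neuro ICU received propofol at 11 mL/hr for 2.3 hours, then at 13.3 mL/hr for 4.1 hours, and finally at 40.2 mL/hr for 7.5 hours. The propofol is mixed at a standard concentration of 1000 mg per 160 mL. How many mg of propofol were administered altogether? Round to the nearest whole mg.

2383 mg

Concentration = 1000 mg ÷ 160 mL = 6.25 mg/mL
Stage 1: 11 mL/hr × 2.3 hr = 25.3 mL → 25.3 mL × 6.25 mg/mL = 158.125 mg
Stage 2: 13.3 mL/hr × 4.1 hr = 54.53 mL → 54.53 mL × 6.25 mg/mL = 340.8125 mg
Stage 3: 40.2 mL/hr × 7.5 hr = 301.5 mL → 301.5 mL × 6.25 mg/mL = 1884.375 mg
Total = 158.125 + 340.8125 + 1884.375 = 2383.312 mg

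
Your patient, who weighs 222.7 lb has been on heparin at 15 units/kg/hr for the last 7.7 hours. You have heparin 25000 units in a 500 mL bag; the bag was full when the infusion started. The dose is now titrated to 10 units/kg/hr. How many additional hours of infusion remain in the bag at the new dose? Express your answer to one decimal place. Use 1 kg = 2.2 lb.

13.1 hours

Initial rate:
Weight = 222.7 lb ÷ 2.2 lb/kg = 101.2273 kg
Dose = 15 units/kg/hr × 101.2273 kg = 1518.409 units/hr
Concentration = 25000 units ÷ 500 mL = 50 units/mL
Rate = 1518.409 units/hr ÷ 50 units/mL = 30.36818 mL/hr
Volume infused so far = 30.36818 mL/hr × 7.7 hr = 233.835 mL
Volume remaining = 500 − 233.835 = 266.165 mL
New rate:
Dose = 10 units/kg/hr × 101.2273 kg = 1012.273 units/hr
Rate = 1012.273 units/hr ÷ 50 units/mL = 20.24545 mL/hr
Time remaining = 266.165 mL ÷ 20.24545 mL/hr = 13.1469 hr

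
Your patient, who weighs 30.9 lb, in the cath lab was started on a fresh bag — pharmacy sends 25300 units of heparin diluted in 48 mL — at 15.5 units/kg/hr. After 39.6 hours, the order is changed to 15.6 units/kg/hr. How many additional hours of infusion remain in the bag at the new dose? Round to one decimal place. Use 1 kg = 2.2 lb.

Initial rate:
Weight = 30.9 lb ÷ 2.2 lb/kg = 14.04545 kg
Dose = 15.5 units/kg/hr × 14.04545 kg = 217.7045 units/hr
Concentration = 25300 units ÷ 48 mL = 527.0833 units/mL
Rate = 217.7045 units/hr ÷ 527.0833 units/mL = 0.4130363 mL/hr
Volume infused so far = 0.4130363 mL/hr × 39.6 hr = 16.35624 mL
Volume remaining = 48 − 16.35624 = 31.64376 mL
New rate:
Dose = 15.6 units/kg/hr × 14.04545 kg = 219.1091 units/hr
Rate = 219.1091 units/hr ÷ 527.0833 units/mL = 0.415701 mL/hr
Time remaining = 31.64376 mL ÷ 0.415701 mL/hr = 76.12144 hr

76.1 hours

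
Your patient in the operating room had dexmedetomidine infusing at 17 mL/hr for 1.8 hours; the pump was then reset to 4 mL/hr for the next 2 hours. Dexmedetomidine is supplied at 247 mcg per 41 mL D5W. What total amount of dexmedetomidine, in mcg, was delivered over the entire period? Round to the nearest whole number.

233 mcg

Concentration = 247 mcg ÷ 41 mL = 6.02439 mcg/mL
Stage 1: 17 mL/hr × 1.8 hr = 30.6 mL → 30.6 mL × 6.02439 mcg/mL = 184.3463 mcg
Stage 2: 4 mL/hr × 2 hr = 8 mL → 8 mL × 6.02439 mcg/mL = 48.19512 mcg
Total = 184.3463 + 48.19512 = 232.5415 mcg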